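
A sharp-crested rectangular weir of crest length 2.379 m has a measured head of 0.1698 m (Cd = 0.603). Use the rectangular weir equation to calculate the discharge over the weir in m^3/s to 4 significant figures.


Approach: apply the rectangular weir equation, Q = (2/3)*Cd*L*sqrt(2g)*H^1.5.
Q = (2/3)*0.603*2.379*sqrt(2*9.81)*0.1698^1.5 = 0.2964 m^3/s
Therefore the discharge over the weir = 0.2964 m^3/s.


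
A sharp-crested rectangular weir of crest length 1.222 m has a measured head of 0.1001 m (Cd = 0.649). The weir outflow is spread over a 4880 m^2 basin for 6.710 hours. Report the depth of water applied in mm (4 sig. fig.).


Approach: apply the rectangular weir equation with a volume-to-depth conversion, Q = (2/3)*Cd*L*sqrt(2g)*H^1.5; d = Q*t/A * 1000.
Step 1 — weir discharge:
  Q = (2/3)*0.649*1.222*sqrt(2*9.81)*0.1001^1.5 = 0.0741695 m^3/s
Step 2 — volume: V = 0.0741695 * 6.710*3600 = 1791.64 m^3
Step 3 — depth: d = V/A * 1000 = 1791.64/4880 * 1000 = 367.1 mm
Therefore the depth of water applied = 367.1 mm.


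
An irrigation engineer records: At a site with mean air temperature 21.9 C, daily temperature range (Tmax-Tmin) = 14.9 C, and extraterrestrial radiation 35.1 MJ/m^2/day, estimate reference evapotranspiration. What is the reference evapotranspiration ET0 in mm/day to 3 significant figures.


Approach: apply the Hargreaves-Samani method, ET0 = 0.0023*(Tmean+17.8)*sqrt(Tmax-Tmin)*0.408*Ra.
ET0 = 0.0023*(21.9+17.8)*sqrt(14.9)*0.408*35.1 = 5.05 mm/day
Therefore the reference evapotranspiration ET0 = 5.05 mm/day.


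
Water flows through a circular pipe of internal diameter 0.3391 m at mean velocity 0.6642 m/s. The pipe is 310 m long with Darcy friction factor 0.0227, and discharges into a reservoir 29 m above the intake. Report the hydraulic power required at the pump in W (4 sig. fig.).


Approach: apply continuity + Darcy-Weisbach + hydraulic power, Q = A*v; hf = f*(L/D)*(v^2/(2g)); H = static + hf; P = rho*g*Q*H.
Step 1 — flow rate (continuity, Q = A*v):
  A = pi*(0.3391/2)^2 = 0.0903120 m^2
  Q = 0.0903120 * 0.6642 = 0.0599852 m^3/s
Step 2 — friction head loss (Darcy-Weisbach):
  hf = 0.0227 * (310/0.3391) * (0.6642^2 / (2*9.81))
  hf = 0.466615 m
Step 3 — total head: H = 29 + 0.466615 = 29.4666 m
Step 4 — hydraulic power (P = rho*g*Q*H):
  P = 1000 * 9.81 * 0.0599852 * 29.4666 = 17340 W
Therefore the hydraulic power required at the pump = 17340 W.


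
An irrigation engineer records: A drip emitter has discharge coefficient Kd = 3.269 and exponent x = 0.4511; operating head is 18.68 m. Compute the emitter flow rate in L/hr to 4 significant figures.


Approach: apply the emitter characteristic equation, q = Kd * h^x.
q = 3.269 * 18.68^0.4511 = 12.24 L/hr
Therefore the emitter flow rate = 12.24 L/hr.


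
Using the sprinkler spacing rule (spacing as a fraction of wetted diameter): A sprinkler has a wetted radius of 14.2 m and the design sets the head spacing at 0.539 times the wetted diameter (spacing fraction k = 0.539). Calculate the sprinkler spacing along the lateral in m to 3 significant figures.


Approach: apply the sprinkler spacing rule (spacing as a fraction of wetted diameter), S = k*(2*R).
S = 0.539 * (2 * 14.2) = 15.3 m
Therefore the sprinkler spacing along the lateral = 15.3 m.


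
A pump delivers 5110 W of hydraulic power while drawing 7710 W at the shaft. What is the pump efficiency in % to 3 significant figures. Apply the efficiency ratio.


Approach: apply the efficiency ratio, eta = (P_out/P_in)*100.
eta = (5110 / 7710) * 100 = 66.3 %
Therefore the pump efficiency = 66.3 %.


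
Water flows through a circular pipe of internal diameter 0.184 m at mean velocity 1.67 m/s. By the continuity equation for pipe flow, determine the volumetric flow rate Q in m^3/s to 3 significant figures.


Approach: apply the continuity equation for pipe flow, Q = A * v with A = pi*(D/2)^2.
A = pi*(0.184/2)^2 = 0.026590 m^2
Q = 0.026590 * 1.67 = 0.0444 m^3/s
Therefore the volumetric flow rate Q = 0.0444 m^3/s.


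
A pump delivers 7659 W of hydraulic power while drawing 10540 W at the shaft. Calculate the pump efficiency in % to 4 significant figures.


Approach: apply the efficiency ratio, eta = (P_out/P_in)*100.
eta = (7659 / 10540) * 100 = 72.67 %
Therefore the pump efficiency = 72.67 %.


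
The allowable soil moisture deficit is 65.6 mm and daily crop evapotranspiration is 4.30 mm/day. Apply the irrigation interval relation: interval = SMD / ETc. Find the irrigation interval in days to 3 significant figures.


interval = 65.6 / 4.30 = 15.3 days
Therefore the irrigation interval = 15.3 days.


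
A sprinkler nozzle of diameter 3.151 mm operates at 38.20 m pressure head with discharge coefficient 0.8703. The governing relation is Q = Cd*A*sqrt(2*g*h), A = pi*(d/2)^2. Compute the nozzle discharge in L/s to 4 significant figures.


A = pi*(3.151e-3/2)^2 = 7.79806e-06 m^2
Q = 0.8703 * 7.79806e-06 * sqrt(2*9.81*38.20) * 1000 = 0.1858 L/s
Therefore the nozzle discharge = 0.1858 L/s.


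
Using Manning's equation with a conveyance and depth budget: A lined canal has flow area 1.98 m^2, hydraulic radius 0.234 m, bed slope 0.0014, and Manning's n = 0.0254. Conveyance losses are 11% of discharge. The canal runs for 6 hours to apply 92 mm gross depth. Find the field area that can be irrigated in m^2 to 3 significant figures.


Approach: apply Manning's equation with a conveyance and depth budget, Q = (1/n)*A*R^(2/3)*S^(1/2); Q_field = Q*(1-loss); Area = Q_field*t/(d/1000).
Step 1 — canal discharge (Manning's equation):
  Q = (1/0.0254) * 1.98 * 0.234^(2/3) * 0.0014^(1/2) = 1.1076 m^3/s
Step 2 — delivered flow: Q_field = 1.1076*(1 - 11/100) = 0.98574 m^3/s
Step 3 — volume delivered: V = 0.98574 * 6*3600 = 21292 m^3
Step 4 — area served: A = V / (depth/1000) = 21292 / 0.092 = 231000 m^2
Therefore the field area that can be irrigated = 231000 m^2.


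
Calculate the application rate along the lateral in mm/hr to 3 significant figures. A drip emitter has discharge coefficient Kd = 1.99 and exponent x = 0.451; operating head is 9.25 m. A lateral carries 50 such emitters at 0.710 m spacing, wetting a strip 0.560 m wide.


Approach: apply the emitter equation with a lateral mass balance, q = Kd*h^x; Q = n*q; rate = Q/(n*spacing*width).
Step 1 — single emitter flow (q = Kd*h^x):
  q = 1.99 * 9.25^0.451 = 5.4273 L/hr
Step 2 — total lateral flow: Q = 50 * 5.4273 = 271.36 L/hr
Step 3 — wetted area: A = 50 * 0.710 * 0.560 = 19.880 m^2
Step 4 — application rate: Q/A = 271.36/19.880 = 13.7 mm/hr
Therefore the application rate along the lateral = 13.7 mm/hr.


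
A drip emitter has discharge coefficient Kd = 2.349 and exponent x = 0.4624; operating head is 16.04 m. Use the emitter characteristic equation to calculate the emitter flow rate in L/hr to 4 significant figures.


Approach: apply the emitter characteristic equation, q = Kd * h^x.
q = 2.349 * 16.04^0.4624 = 8.476 L/hr
Therefore the emitter flow rate = 8.476 L/hr.


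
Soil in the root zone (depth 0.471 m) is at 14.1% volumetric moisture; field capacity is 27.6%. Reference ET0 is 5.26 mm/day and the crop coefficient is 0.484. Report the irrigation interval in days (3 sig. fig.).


Approach: apply soil-water budget scheduling, SMD = (FC-theta)/100*depth*1000; ETc = ET0*Kc; interval = SMD/ETc.
Step 1 — soil moisture deficit:
  SMD = (27.6 - 14.1)/100 * 0.471 * 1000 = 63.585 mm
Step 2 — daily crop ET (ETc = ET0*Kc):
  ETc = 5.26 * 0.484 = 2.5458 mm/day
Step 3 — irrigation interval (SMD/ETc):
  interval = 63.585 / 2.5458 = 25.0 days
Therefore the irrigation interval = 25.0 days.


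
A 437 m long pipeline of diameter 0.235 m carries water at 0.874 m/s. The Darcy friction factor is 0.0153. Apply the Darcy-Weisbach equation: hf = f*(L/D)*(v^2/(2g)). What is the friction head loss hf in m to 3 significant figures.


hf = 0.0153 * (437/0.235) * (0.874^2 / (2*9.81))
hf = 1.11 m
Therefore the friction head loss hf = 1.11 m.


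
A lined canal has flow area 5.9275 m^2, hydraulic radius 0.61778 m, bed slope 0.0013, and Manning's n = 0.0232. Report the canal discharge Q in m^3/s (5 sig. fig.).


Approach: apply Manning's equation, Q = (1/n)*A*R^(2/3)*S^(1/2).
Q = (1/0.0232) * 5.9275 * 0.61778^(2/3) * 0.0013^(1/2) = 6.6821 m^3/s
Therefore the canal discharge Q = 6.6821 m^3/s.


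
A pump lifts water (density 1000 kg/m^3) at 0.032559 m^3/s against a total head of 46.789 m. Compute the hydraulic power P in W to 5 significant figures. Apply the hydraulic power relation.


Approach: apply the hydraulic power relation, P = rho*g*Q*H.
P = 1000 * 9.81 * 0.032559 * 46.789 = 14945 W
Therefore the hydraulic power P = 14945 W.


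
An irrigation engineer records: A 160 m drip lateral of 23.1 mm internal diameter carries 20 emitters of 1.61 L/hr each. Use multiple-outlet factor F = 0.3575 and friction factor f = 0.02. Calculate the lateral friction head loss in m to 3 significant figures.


Approach: apply Darcy-Weisbach with the multiple-outlet F-factor, Q = n*q/(3600*1000) m^3/s; v = Q/A; hf = F*f*(L/D)*(v^2/(2g)).
Q = 20*1.61/(3600*1000) = 8.9444e-06 m^3/s
A = pi*(23.1e-3/2)^2 = 4.1910e-04 m^2, so v = Q/A = 0.021342 m/s
hf = 0.3575*0.02*(160/0.0231)*(0.021342^2/(2*9.81)) = 0.00115 m
Therefore the lateral friction head loss = 0.00115 m.


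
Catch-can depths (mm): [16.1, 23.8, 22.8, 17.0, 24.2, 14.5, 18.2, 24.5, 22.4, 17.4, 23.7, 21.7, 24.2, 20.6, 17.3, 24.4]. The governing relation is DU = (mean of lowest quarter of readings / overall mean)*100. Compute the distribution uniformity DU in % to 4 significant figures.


sorted lowest 4 of 16: [14.5, 16.1, 17.0, 17.3] -> mean = 16.2250 mm
overall mean = 20.8000 mm
DU = (16.2250/20.8000)*100 = 78.00 %
Therefore the distribution uniformity DU = 78.00 %.


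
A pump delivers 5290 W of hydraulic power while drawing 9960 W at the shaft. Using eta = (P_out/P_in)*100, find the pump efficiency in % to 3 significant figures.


eta = (5290 / 9960) * 100 = 53.1 %
Therefore the pump efficiency = 53.1 %.


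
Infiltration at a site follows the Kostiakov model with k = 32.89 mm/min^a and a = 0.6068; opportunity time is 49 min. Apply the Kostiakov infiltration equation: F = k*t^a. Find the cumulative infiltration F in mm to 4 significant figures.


F = 32.89 * 49^0.6068 = 348.9 mm
Therefore the cumulative infiltration F = 348.9 mm.


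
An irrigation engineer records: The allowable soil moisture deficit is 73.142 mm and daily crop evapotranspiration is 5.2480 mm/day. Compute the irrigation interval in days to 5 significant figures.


Approach: apply the irrigation interval relation, interval = SMD / ETc.
interval = 73.142 / 5.2480 = 13.937 days
Therefore the irrigation interval = 13.937 days.


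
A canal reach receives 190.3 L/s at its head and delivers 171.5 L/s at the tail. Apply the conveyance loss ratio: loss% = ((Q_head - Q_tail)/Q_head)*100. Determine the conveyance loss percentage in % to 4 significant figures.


loss = ((190.3 - 171.5)/190.3)*100 = 9.879 %
Therefore the conveyance loss percentage = 9.879 %.


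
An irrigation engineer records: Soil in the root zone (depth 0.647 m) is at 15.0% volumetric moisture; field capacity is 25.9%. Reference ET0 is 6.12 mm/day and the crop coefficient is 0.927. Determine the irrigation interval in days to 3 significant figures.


Approach: apply soil-water budget scheduling, SMD = (FC-theta)/100*depth*1000; ETc = ET0*Kc; interval = SMD/ETc.
Step 1 — soil moisture deficit:
  SMD = (25.9 - 15.0)/100 * 0.647 * 1000 = 70.523 mm
Step 2 — daily crop ET (ETc = ET0*Kc):
  ETc = 6.12 * 0.927 = 5.6732 mm/day
Step 3 — irrigation interval (SMD/ETc):
  interval = 70.523 / 5.6732 = 12.4 days
Therefore the irrigation interval = 12.4 days.


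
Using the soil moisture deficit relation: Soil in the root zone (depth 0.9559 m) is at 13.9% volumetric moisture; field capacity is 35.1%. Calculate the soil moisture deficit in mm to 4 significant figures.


Approach: apply the soil moisture deficit relation, SMD = (FC - theta)/100 * depth * 1000.
SMD = (35.1 - 13.9)/100 * 0.9559 * 1000 = 202.7 mm
Therefore the soil moisture deficit = 202.7 mm.


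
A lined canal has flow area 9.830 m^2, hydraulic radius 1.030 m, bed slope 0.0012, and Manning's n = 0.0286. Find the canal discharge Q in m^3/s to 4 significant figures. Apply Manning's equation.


Approach: apply Manning's equation, Q = (1/n)*A*R^(2/3)*S^(1/2).
Q = (1/0.0286) * 9.830 * 1.030^(2/3) * 0.0012^(1/2) = 12.14 m^3/s
Therefore the canal discharge Q = 12.14 m^3/s.


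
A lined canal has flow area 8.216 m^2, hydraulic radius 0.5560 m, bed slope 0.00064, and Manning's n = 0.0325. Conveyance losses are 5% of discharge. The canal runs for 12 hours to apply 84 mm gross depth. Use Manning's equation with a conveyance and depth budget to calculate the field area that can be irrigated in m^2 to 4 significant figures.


Approach: apply Manning's equation with a conveyance and depth budget, Q = (1/n)*A*R^(2/3)*S^(1/2); Q_field = Q*(1-loss); Area = Q_field*t/(d/1000).
Step 1 — canal discharge (Manning's equation):
  Q = (1/0.0325) * 8.216 * 0.5560^(2/3) * 0.00064^(1/2) = 4.32431 m^3/s
Step 2 — delivered flow: Q_field = 4.32431*(1 - 5/100) = 4.10810 m^3/s
Step 3 — volume delivered: V = 4.10810 * 12*3600 = 177470 m^3
Step 4 — area served: A = V / (depth/1000) = 177470 / 0.084 = 2113000 m^2
Therefore the field area that can be irrigated = 2113000 m^2.


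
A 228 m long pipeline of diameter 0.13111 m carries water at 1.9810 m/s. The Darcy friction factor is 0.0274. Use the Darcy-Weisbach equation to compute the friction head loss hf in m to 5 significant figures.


Approach: apply the Darcy-Weisbach equation, hf = f*(L/D)*(v^2/(2g)).
hf = 0.0274 * (228/0.13111) * (1.9810^2 / (2*9.81))
hf = 9.5306 m
Therefore the friction head loss hf = 9.5306 m.


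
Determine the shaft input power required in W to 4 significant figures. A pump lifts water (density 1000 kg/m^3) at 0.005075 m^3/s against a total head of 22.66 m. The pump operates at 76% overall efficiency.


Approach: apply hydraulic power then efficiency conversion, P = rho*g*Q*H; P_in = P/eta.
Step 1 — hydraulic power (P = rho*g*Q*H):
  P = 1000 * 9.81 * 0.005075 * 22.66 = 1128.15 W
Step 2 — input power: P_in = P/eta = 1128.15 / 0.76 = 1484 W
Therefore the shaft input power required = 1484 W.


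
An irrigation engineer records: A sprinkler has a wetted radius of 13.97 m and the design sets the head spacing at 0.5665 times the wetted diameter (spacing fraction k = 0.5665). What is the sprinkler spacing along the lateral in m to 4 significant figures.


Approach: apply the sprinkler spacing rule (spacing as a fraction of wetted diameter), S = k*(2*R).
S = 0.5665 * (2 * 13.97) = 15.83 m
Therefore the sprinkler spacing along the lateral = 15.83 m.


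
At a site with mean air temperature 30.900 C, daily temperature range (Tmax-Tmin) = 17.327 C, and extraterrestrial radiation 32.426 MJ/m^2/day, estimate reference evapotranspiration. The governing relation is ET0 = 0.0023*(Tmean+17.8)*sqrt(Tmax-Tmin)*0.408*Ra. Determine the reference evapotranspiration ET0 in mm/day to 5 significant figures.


ET0 = 0.0023*(30.900+17.8)*sqrt(17.327)*0.408*32.426 = 6.1684 mm/day
Therefore the reference evapotranspiration ET0 = 6.1684 mm/day.


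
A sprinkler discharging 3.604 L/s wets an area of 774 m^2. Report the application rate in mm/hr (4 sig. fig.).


Approach: apply the application rate relation, rate = (Q/A)*3600.
rate = (3.604 / 774) * 3600 = 16.76 mm/hr
Therefore the application rate = 16.76 mm/hr.


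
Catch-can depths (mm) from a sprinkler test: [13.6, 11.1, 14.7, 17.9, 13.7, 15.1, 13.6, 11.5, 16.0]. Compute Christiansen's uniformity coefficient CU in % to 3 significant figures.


Approach: apply Christiansen's uniformity coefficient, CU = (1 - mean_abs_deviation/mean)*100.
mean = 14.133 mm
mean |d_i - mean| = 1.5926 mm
CU = (1 - 1.5926/14.133)*100 = 88.7 %
Therefore Christiansen's uniformity coefficient CU = 88.7 %.


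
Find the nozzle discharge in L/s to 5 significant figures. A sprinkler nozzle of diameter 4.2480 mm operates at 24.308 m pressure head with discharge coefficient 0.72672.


Approach: apply the orifice equation, Q = Cd*A*sqrt(2*g*h), A = pi*(d/2)^2.
A = pi*(4.2480e-3/2)^2 = 1.417291e-05 m^2
Q = 0.72672 * 1.417291e-05 * sqrt(2*9.81*24.308) * 1000 = 0.22493 L/s
Therefore the nozzle discharge = 0.22493 L/s.


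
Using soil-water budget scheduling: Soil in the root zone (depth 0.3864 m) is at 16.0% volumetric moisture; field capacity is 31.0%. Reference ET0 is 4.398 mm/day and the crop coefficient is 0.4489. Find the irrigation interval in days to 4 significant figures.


Approach: apply soil-water budget scheduling, SMD = (FC-theta)/100*depth*1000; ETc = ET0*Kc; interval = SMD/ETc.
Step 1 — soil moisture deficit:
  SMD = (31.0 - 16.0)/100 * 0.3864 * 1000 = 57.9600 mm
Step 2 — daily crop ET (ETc = ET0*Kc):
  ETc = 4.398 * 0.4489 = 1.97426 mm/day
Step 3 — irrigation interval (SMD/ETc):
  interval = 57.9600 / 1.97426 = 29.36 days
Therefore the irrigation interval = 29.36 days.


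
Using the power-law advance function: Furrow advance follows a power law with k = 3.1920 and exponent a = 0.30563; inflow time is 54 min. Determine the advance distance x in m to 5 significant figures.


Approach: apply the power-law advance function, x = k*t^a.
x = 3.1920 * 54^0.30563 = 10.803 m
Therefore the advance distance x = 10.803 m.


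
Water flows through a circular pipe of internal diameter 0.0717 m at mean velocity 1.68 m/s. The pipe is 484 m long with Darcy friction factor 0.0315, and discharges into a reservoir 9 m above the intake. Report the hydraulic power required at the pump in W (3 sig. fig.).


Approach: apply continuity + Darcy-Weisbach + hydraulic power, Q = A*v; hf = f*(L/D)*(v^2/(2g)); H = static + hf; P = rho*g*Q*H.
Step 1 — flow rate (continuity, Q = A*v):
  A = pi*(0.0717/2)^2 = 0.0040376 m^2
  Q = 0.0040376 * 1.68 = 0.0067832 m^3/s
Step 2 — friction head loss (Darcy-Weisbach):
  hf = 0.0315 * (484/0.0717) * (1.68^2 / (2*9.81))
  hf = 30.588 m
Step 3 — total head: H = 9 + 30.588 = 39.588 m
Step 4 — hydraulic power (P = rho*g*Q*H):
  P = 1000 * 9.81 * 0.0067832 * 39.588 = 2630 W
Therefore the hydraulic power required at the pump = 2630 W.


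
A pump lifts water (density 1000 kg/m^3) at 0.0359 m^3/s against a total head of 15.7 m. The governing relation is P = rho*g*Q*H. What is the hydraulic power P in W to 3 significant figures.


P = 1000 * 9.81 * 0.0359 * 15.7 = 5530 W
Therefore the hydraulic power P = 5530 W.


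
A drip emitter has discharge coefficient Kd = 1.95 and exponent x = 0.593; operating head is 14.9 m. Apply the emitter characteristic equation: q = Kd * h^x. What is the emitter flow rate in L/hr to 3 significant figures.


q = 1.95 * 14.9^0.593 = 9.68 L/hr
Therefore the emitter flow rate = 9.68 L/hr.


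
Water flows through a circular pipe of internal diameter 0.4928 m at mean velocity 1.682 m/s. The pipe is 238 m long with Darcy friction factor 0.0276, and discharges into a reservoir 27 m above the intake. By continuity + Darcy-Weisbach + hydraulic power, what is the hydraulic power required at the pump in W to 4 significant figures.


Approach: apply continuity + Darcy-Weisbach + hydraulic power, Q = A*v; hf = f*(L/D)*(v^2/(2g)); H = static + hf; P = rho*g*Q*H.
Step 1 — flow rate (continuity, Q = A*v):
  A = pi*(0.4928/2)^2 = 0.190735 m^2
  Q = 0.190735 * 1.682 = 0.320817 m^3/s
Step 2 — friction head loss (Darcy-Weisbach):
  hf = 0.0276 * (238/0.4928) * (1.682^2 / (2*9.81))
  hf = 1.92207 m
Step 3 — total head: H = 27 + 1.92207 = 28.9221 m
Step 4 — hydraulic power (P = rho*g*Q*H):
  P = 1000 * 9.81 * 0.320817 * 28.9221 = 91020 W
Therefore the hydraulic power required at the pump = 91020 W.


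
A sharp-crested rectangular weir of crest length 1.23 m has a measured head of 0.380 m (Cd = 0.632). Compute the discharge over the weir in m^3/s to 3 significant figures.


Approach: apply the rectangular weir equation, Q = (2/3)*Cd*L*sqrt(2g)*H^1.5.
Q = (2/3)*0.632*1.23*sqrt(2*9.81)*0.380^1.5 = 0.538 m^3/s
Therefore the discharge over the weir = 0.538 m^3/s.


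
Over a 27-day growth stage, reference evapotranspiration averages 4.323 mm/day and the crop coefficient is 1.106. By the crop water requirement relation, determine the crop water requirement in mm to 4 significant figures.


Approach: apply the crop water requirement relation, CWR = ET0 * Kc * days.
CWR = 4.323 * 1.106 * 27 = 129.1 mm
Therefore the crop water requirement = 129.1 mm.


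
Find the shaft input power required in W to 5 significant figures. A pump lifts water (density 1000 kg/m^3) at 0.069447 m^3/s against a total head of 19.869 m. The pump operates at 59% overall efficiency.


Approach: apply hydraulic power then efficiency conversion, P = rho*g*Q*H; P_in = P/eta.
Step 1 — hydraulic power (P = rho*g*Q*H):
  P = 1000 * 9.81 * 0.069447 * 19.869 = 13536.25 W
Step 2 — input power: P_in = P/eta = 13536.25 / 0.59 = 22943 W
Therefore the shaft input power required = 22943 W.


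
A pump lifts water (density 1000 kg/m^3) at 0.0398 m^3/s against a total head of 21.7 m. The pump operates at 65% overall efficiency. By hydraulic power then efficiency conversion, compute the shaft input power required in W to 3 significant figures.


Approach: apply hydraulic power then efficiency conversion, P = rho*g*Q*H; P_in = P/eta.
Step 1 — hydraulic power (P = rho*g*Q*H):
  P = 1000 * 9.81 * 0.0398 * 21.7 = 8472.5 W
Step 2 — input power: P_in = P/eta = 8472.5 / 0.65 = 13000 W
Therefore the shaft input power required = 13000 W.


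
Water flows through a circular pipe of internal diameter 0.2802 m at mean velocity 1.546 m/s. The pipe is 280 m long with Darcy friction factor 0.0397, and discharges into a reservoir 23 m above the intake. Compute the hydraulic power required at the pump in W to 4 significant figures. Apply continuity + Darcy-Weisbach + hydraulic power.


Approach: apply continuity + Darcy-Weisbach + hydraulic power, Q = A*v; hf = f*(L/D)*(v^2/(2g)); H = static + hf; P = rho*g*Q*H.
Step 1 — flow rate (continuity, Q = A*v):
  A = pi*(0.2802/2)^2 = 0.0616632 m^2
  Q = 0.0616632 * 1.546 = 0.0953313 m^3/s
Step 2 — friction head loss (Darcy-Weisbach):
  hf = 0.0397 * (280/0.2802) * (1.546^2 / (2*9.81))
  hf = 4.83282 m
Step 3 — total head: H = 23 + 4.83282 = 27.8328 m
Step 4 — hydraulic power (P = rho*g*Q*H):
  P = 1000 * 9.81 * 0.0953313 * 27.8328 = 26030 W
Therefore the hydraulic power required at the pump = 26030 W.


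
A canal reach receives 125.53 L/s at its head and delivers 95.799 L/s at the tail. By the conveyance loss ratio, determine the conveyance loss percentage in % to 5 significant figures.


Approach: apply the conveyance loss ratio, loss% = ((Q_head - Q_tail)/Q_head)*100.
loss = ((125.53 - 95.799)/125.53)*100 = 23.684 %
Therefore the conveyance loss percentage = 23.684 %.


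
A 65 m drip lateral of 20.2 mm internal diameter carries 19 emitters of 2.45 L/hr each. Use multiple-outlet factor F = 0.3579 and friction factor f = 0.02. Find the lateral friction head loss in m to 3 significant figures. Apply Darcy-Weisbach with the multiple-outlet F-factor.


Approach: apply Darcy-Weisbach with the multiple-outlet F-factor, Q = n*q/(3600*1000) m^3/s; v = Q/A; hf = F*f*(L/D)*(v^2/(2g)).
Q = 19*2.45/(3600*1000) = 1.2931e-05 m^3/s
A = pi*(20.2e-3/2)^2 = 3.2047e-04 m^2, so v = Q/A = 0.040348 m/s
hf = 0.3579*0.02*(65/0.0202)*(0.040348^2/(2*9.81)) = 0.00191 m
Therefore the lateral friction head loss = 0.00191 m.


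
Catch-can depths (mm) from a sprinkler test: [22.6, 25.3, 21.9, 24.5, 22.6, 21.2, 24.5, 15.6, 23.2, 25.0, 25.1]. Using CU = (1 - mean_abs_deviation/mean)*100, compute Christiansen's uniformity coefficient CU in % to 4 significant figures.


mean = 22.8636 mm
mean |d_i - mean| = 1.89421 mm
CU = (1 - 1.89421/22.8636)*100 = 91.72 %
Therefore Christiansen's uniformity coefficient CU = 91.72 %.


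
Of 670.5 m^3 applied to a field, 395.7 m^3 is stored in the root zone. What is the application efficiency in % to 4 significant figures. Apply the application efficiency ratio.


Approach: apply the application efficiency ratio, Ea = (stored/applied)*100.
Ea = (395.7/670.5)*100 = 59.02 %
Therefore the application efficiency = 59.02 %.


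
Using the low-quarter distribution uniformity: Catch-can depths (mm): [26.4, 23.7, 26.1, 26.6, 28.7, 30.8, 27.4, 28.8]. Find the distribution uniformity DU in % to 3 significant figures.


Approach: apply the low-quarter distribution uniformity, DU = (mean of lowest quarter of readings / overall mean)*100.
sorted lowest 2 of 8: [23.7, 26.1] -> mean = 24.900 mm
overall mean = 27.312 mm
DU = (24.900/27.312)*100 = 91.2 %
Therefore the distribution uniformity DU = 91.2 %.


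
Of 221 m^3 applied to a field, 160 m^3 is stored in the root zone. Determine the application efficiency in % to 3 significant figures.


Approach: apply the application efficiency ratio, Ea = (stored/applied)*100.
Ea = (160/221)*100 = 72.4 %
Therefore the application efficiency = 72.4 %.


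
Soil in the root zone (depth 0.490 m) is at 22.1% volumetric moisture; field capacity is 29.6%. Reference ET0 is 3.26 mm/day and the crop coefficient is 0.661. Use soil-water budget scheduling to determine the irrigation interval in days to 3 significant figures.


Approach: apply soil-water budget scheduling, SMD = (FC-theta)/100*depth*1000; ETc = ET0*Kc; interval = SMD/ETc.
Step 1 — soil moisture deficit:
  SMD = (29.6 - 22.1)/100 * 0.490 * 1000 = 36.750 mm
Step 2 — daily crop ET (ETc = ET0*Kc):
  ETc = 3.26 * 0.661 = 2.1549 mm/day
Step 3 — irrigation interval (SMD/ETc):
  interval = 36.750 / 2.1549 = 17.1 days
Therefore the irrigation interval = 17.1 days.


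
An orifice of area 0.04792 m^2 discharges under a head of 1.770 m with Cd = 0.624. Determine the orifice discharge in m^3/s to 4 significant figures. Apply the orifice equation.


Approach: apply the orifice equation, Q = Cd*A*sqrt(2*g*h).
Q = 0.624 * 0.04792 * sqrt(2*9.81*1.770) = 0.1762 m^3/s
Therefore the orifice discharge = 0.1762 m^3/s.


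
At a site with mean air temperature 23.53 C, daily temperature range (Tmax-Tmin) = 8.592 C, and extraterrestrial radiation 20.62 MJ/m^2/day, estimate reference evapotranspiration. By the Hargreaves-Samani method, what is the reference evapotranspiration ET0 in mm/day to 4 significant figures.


Approach: apply the Hargreaves-Samani method, ET0 = 0.0023*(Tmean+17.8)*sqrt(Tmax-Tmin)*0.408*Ra.
ET0 = 0.0023*(23.53+17.8)*sqrt(8.592)*0.408*20.62 = 2.344 mm/day
Therefore the reference evapotranspiration ET0 = 2.344 mm/day.


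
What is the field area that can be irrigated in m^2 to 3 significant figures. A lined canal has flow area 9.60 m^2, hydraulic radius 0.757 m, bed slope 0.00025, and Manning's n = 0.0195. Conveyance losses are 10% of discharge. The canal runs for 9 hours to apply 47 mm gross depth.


Approach: apply Manning's equation with a conveyance and depth budget, Q = (1/n)*A*R^(2/3)*S^(1/2); Q_field = Q*(1-loss); Area = Q_field*t/(d/1000).
Step 1 — canal discharge (Manning's equation):
  Q = (1/0.0195) * 9.60 * 0.757^(2/3) * 0.00025^(1/2) = 6.4655 m^3/s
Step 2 — delivered flow: Q_field = 6.4655*(1 - 10/100) = 5.8190 m^3/s
Step 3 — volume delivered: V = 5.8190 * 9*3600 = 188530 m^3
Step 4 — area served: A = V / (depth/1000) = 188530 / 0.047 = 4010000 m^2
Therefore the field area that can be irrigated = 4010000 m^2.


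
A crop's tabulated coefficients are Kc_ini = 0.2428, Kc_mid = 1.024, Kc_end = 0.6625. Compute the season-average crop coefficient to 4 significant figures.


Approach: apply a simple seasonal average, Kc_avg = (Kc_ini + Kc_mid + Kc_end)/3.
Kc_avg = (0.2428 + 1.024 + 0.6625)/3 = 0.6431
Therefore the season-average crop coefficient = 0.6431.


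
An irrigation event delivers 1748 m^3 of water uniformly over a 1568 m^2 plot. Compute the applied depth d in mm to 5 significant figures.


Approach: apply depth from volume over area, d = (V/A)*1000.
d = (1748 / 1568) * 1000 = 1114.8 mm
Therefore the applied depth d = 1114.8 mm.


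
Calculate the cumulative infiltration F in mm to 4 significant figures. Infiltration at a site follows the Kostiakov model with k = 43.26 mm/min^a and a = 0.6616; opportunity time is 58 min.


Approach: apply the Kostiakov infiltration equation, F = k*t^a.
F = 43.26 * 58^0.6616 = 635.0 mm
Therefore the cumulative infiltration F = 635.0 mm.


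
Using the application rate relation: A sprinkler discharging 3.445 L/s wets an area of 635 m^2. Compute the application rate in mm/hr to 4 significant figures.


Approach: apply the application rate relation, rate = (Q/A)*3600.
rate = (3.445 / 635) * 3600 = 19.53 mm/hr
Therefore the application rate = 19.53 mm/hr.


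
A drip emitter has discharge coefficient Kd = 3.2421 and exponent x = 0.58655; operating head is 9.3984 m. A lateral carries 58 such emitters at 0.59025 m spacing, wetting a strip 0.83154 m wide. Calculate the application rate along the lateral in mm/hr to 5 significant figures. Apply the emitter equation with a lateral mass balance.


Approach: apply the emitter equation with a lateral mass balance, q = Kd*h^x; Q = n*q; rate = Q/(n*spacing*width).
Step 1 — single emitter flow (q = Kd*h^x):
  q = 3.2421 * 9.3984^0.58655 = 12.06622 L/hr
Step 2 — total lateral flow: Q = 58 * 12.06622 = 699.8407 L/hr
Step 3 — wetted area: A = 58 * 0.59025 * 0.83154 = 28.46736 m^2
Step 4 — application rate: Q/A = 699.8407/28.46736 = 24.584 mm/hr
Therefore the application rate along the lateral = 24.584 mm/hr.


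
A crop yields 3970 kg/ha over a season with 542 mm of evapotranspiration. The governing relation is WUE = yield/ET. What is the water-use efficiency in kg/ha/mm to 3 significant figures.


WUE = 3970 / 542 = 7.32 kg/ha/mm
Therefore the water-use efficiency = 7.32 kg/ha/mm.


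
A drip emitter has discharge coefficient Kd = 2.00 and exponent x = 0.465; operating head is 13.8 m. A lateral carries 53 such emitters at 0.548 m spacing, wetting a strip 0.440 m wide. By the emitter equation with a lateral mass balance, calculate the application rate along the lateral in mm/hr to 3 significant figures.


Approach: apply the emitter equation with a lateral mass balance, q = Kd*h^x; Q = n*q; rate = Q/(n*spacing*width).
Step 1 — single emitter flow (q = Kd*h^x):
  q = 2.00 * 13.8^0.465 = 6.7776 L/hr
Step 2 — total lateral flow: Q = 53 * 6.7776 = 359.21 L/hr
Step 3 — wetted area: A = 53 * 0.548 * 0.440 = 12.779 m^2
Step 4 — application rate: Q/A = 359.21/12.779 = 28.1 mm/hr
Therefore the application rate along the lateral = 28.1 mm/hr.


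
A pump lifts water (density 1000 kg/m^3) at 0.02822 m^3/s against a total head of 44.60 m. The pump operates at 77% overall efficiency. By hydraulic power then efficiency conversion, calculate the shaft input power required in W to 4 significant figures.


Approach: apply hydraulic power then efficiency conversion, P = rho*g*Q*H; P_in = P/eta.
Step 1 — hydraulic power (P = rho*g*Q*H):
  P = 1000 * 9.81 * 0.02822 * 44.60 = 12347.0 W
Step 2 — input power: P_in = P/eta = 12347.0 / 0.77 = 16040 W
Therefore the shaft input power required = 16040 W.


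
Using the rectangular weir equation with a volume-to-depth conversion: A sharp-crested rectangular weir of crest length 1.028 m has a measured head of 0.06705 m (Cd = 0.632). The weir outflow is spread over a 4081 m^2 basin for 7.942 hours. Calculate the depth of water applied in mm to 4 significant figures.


Approach: apply the rectangular weir equation with a volume-to-depth conversion, Q = (2/3)*Cd*L*sqrt(2g)*H^1.5; d = Q*t/A * 1000.
Step 1 — weir discharge:
  Q = (2/3)*0.632*1.028*sqrt(2*9.81)*0.06705^1.5 = 0.0333094 m^3/s
Step 2 — volume: V = 0.0333094 * 7.942*3600 = 952.355 m^3
Step 3 — depth: d = V/A * 1000 = 952.355/4081 * 1000 = 233.4 mm
Therefore the depth of water applied = 233.4 mm.


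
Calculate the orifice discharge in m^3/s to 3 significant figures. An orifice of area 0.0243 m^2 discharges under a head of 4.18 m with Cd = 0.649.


Approach: apply the orifice equation, Q = Cd*A*sqrt(2*g*h).
Q = 0.649 * 0.0243 * sqrt(2*9.81*4.18) = 0.143 m^3/s
Therefore the orifice discharge = 0.143 m^3/s.


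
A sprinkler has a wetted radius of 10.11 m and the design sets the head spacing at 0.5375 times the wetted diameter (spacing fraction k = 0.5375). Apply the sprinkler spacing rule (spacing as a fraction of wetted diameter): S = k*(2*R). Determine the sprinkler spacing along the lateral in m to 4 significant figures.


S = 0.5375 * (2 * 10.11) = 10.87 m
Therefore the sprinkler spacing along the lateral = 10.87 m.


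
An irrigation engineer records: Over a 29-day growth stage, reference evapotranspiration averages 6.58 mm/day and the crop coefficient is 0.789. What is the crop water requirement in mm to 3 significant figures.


Approach: apply the crop water requirement relation, CWR = ET0 * Kc * days.
CWR = 6.58 * 0.789 * 29 = 151 mm
Therefore the crop water requirement = 151 mm.


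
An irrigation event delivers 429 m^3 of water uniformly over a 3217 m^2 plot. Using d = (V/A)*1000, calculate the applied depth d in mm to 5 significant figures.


d = (429 / 3217) * 1000 = 133.35 mm
Therefore the applied depth d = 133.35 mm.


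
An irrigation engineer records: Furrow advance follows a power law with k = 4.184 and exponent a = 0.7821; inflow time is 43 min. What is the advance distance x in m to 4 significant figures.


Approach: apply the power-law advance function, x = k*t^a.
x = 4.184 * 43^0.7821 = 79.27 m
Therefore the advance distance x = 79.27 m.


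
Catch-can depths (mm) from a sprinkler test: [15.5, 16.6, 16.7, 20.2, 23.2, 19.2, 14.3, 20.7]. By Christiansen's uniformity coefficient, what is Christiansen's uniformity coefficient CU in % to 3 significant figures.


Approach: apply Christiansen's uniformity coefficient, CU = (1 - mean_abs_deviation/mean)*100.
mean = 18.300 mm
mean |d_i - mean| = 2.5250 mm
CU = (1 - 2.5250/18.300)*100 = 86.2 %
Therefore Christiansen's uniformity coefficient CU = 86.2 %.


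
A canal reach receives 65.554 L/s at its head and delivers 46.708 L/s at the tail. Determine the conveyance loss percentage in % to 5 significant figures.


Approach: apply the conveyance loss ratio, loss% = ((Q_head - Q_tail)/Q_head)*100.
loss = ((65.554 - 46.708)/65.554)*100 = 28.749 %
Therefore the conveyance loss percentage = 28.749 %.


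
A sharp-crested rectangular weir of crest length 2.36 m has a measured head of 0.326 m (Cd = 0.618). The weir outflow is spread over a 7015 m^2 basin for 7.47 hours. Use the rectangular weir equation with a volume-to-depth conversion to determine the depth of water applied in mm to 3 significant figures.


Approach: apply the rectangular weir equation with a volume-to-depth conversion, Q = (2/3)*Cd*L*sqrt(2g)*H^1.5; d = Q*t/A * 1000.
Step 1 — weir discharge:
  Q = (2/3)*0.618*2.36*sqrt(2*9.81)*0.326^1.5 = 0.80165 m^3/s
Step 2 — volume: V = 0.80165 * 7.47*3600 = 21558 m^3
Step 3 — depth: d = V/A * 1000 = 21558/7015 * 1000 = 3070 mm
Therefore the depth of water applied = 3070 mm.


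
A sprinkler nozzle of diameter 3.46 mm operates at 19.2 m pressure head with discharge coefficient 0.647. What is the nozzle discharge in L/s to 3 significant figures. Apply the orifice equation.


Approach: apply the orifice equation, Q = Cd*A*sqrt(2*g*h), A = pi*(d/2)^2.
A = pi*(3.46e-3/2)^2 = 9.4025e-06 m^2
Q = 0.647 * 9.4025e-06 * sqrt(2*9.81*19.2) * 1000 = 0.118 L/s
Therefore the nozzle discharge = 0.118 L/s.


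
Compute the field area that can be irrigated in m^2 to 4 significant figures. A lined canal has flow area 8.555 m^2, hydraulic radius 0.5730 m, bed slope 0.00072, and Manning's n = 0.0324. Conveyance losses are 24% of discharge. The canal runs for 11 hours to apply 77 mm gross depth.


Approach: apply Manning's equation with a conveyance and depth budget, Q = (1/n)*A*R^(2/3)*S^(1/2); Q_field = Q*(1-loss); Area = Q_field*t/(d/1000).
Step 1 — canal discharge (Manning's equation):
  Q = (1/0.0324) * 8.555 * 0.5730^(2/3) * 0.00072^(1/2) = 4.88777 m^3/s
Step 2 — delivered flow: Q_field = 4.88777*(1 - 24/100) = 3.71471 m^3/s
Step 3 — volume delivered: V = 3.71471 * 11*3600 = 147102 m^3
Step 4 — area served: A = V / (depth/1000) = 147102 / 0.077 = 1910000 m^2
Therefore the field area that can be irrigated = 1910000 m^2.


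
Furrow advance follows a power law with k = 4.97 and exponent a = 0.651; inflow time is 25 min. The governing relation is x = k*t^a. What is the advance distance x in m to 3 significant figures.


x = 4.97 * 25^0.651 = 40.4 m
Therefore the advance distance x = 40.4 m.


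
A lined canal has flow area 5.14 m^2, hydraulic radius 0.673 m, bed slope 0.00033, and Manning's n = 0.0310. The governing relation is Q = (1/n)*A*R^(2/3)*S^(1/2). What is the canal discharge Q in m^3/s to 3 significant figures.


Q = (1/0.0310) * 5.14 * 0.673^(2/3) * 0.00033^(1/2) = 2.31 m^3/s
Therefore the canal discharge Q = 2.31 m^3/s.


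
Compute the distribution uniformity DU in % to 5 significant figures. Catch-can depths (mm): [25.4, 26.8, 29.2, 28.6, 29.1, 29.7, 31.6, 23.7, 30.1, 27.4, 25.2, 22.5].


Approach: apply the low-quarter distribution uniformity, DU = (mean of lowest quarter of readings / overall mean)*100.
sorted lowest 3 of 12: [22.5, 23.7, 25.2] -> mean = 23.80000 mm
overall mean = 27.44167 mm
DU = (23.80000/27.44167)*100 = 86.729 %
Therefore the distribution uniformity DU = 86.729 %.


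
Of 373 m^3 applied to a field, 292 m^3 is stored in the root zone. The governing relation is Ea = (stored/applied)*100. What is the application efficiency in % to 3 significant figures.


Ea = (292/373)*100 = 78.3 %
Therefore the application efficiency = 78.3 %.


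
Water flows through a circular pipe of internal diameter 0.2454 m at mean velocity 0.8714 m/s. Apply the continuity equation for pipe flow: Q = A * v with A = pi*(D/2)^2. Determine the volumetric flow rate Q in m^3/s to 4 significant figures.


A = pi*(0.2454/2)^2 = 0.0472976 m^2
Q = 0.0472976 * 0.8714 = 0.04122 m^3/s
Therefore the volumetric flow rate Q = 0.04122 m^3/s.


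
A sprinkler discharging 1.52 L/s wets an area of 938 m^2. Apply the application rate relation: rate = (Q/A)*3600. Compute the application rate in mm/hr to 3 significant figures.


rate = (1.52 / 938) * 3600 = 5.83 mm/hr
Therefore the application rate = 5.83 mm/hr.


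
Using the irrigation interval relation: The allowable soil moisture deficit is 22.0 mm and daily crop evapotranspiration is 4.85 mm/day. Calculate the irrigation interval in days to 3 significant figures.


Approach: apply the irrigation interval relation, interval = SMD / ETc.
interval = 22.0 / 4.85 = 4.54 days
Therefore the irrigation interval = 4.54 days.


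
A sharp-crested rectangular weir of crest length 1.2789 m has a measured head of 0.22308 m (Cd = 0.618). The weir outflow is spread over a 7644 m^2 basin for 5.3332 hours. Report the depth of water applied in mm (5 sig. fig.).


Approach: apply the rectangular weir equation with a volume-to-depth conversion, Q = (2/3)*Cd*L*sqrt(2g)*H^1.5; d = Q*t/A * 1000.
Step 1 — weir discharge:
  Q = (2/3)*0.618*1.2789*sqrt(2*9.81)*0.22308^1.5 = 0.2459089 m^3/s
Step 2 — volume: V = 0.2459089 * 5.3332*3600 = 4721.333 m^3
Step 3 — depth: d = V/A * 1000 = 4721.333/7644 * 1000 = 617.65 mm
Therefore the depth of water applied = 617.65 mm.


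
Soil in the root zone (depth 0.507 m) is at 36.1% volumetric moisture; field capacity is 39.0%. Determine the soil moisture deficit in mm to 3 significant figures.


Approach: apply the soil moisture deficit relation, SMD = (FC - theta)/100 * depth * 1000.
SMD = (39.0 - 36.1)/100 * 0.507 * 1000 = 14.7 mm
Therefore the soil moisture deficit = 14.7 mm.


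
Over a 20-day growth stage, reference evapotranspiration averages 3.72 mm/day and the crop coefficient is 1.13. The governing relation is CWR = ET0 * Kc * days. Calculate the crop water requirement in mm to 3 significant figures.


CWR = 3.72 * 1.13 * 20 = 84.1 mm
Therefore the crop water requirement = 84.1 mm.
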